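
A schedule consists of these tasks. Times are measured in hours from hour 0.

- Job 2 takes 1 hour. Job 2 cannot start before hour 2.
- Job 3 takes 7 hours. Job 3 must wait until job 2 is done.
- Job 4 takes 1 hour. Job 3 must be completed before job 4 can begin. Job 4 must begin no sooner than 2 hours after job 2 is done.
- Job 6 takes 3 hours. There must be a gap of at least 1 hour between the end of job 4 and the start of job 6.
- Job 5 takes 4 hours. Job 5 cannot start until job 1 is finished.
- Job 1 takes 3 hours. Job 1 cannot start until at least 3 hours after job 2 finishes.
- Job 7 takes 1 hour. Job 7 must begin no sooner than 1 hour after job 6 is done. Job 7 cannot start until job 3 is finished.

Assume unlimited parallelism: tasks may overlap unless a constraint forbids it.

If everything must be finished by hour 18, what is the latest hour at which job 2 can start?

3

To finish by hour 18, job 5 (duration 4) must start no later than hour 14.
Since job 5 (must start by hour 14) depends on it, job 1 must finish by hour 14. Backing off its 3-hour duration gives a latest start of hour 11.
Job 7 must finish by hour 18; it takes 1 hour, so it must start by 18 − 1 = hour 17.
Job 6 has to be done before job 7 (must start by hour 17, minus 1-hour gap → hour 16). That means finishing by hour 16, i.e. starting by 16 − 3 = hour 13.
Job 4 must finish before job 6 (must start by hour 13, minus 1-hour gap → hour 12). With a 1-hour duration, job 4 must start by 12 − 1 = hour 11.
Job 3 has several dependents: job 4 (must start by hour 11); job 7 (must start by hour 17). The earliest of those limits is hour 11, so job 3 must start by 11 − 7 = hour 4.
Job 2 must finish in time for job 1 (must start by hour 11, minus 3-hour gap → hour 8); job 3 (must start by hour 4); job 4 (must start by hour 11, minus 2-hour gap → hour 9). The tightest is hour 4, so job 2 must start by 4 − 1 = hour 3.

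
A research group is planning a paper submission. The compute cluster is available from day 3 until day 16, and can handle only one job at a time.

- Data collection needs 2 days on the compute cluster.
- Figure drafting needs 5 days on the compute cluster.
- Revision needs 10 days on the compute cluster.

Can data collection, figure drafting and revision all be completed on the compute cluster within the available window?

No

The compute cluster window is 16 − 3 = 13 days.
Running back to back, the jobs need 2 + 5 + 10 = 17 days on the compute cluster.
Since 17 > 13, they cannot all fit.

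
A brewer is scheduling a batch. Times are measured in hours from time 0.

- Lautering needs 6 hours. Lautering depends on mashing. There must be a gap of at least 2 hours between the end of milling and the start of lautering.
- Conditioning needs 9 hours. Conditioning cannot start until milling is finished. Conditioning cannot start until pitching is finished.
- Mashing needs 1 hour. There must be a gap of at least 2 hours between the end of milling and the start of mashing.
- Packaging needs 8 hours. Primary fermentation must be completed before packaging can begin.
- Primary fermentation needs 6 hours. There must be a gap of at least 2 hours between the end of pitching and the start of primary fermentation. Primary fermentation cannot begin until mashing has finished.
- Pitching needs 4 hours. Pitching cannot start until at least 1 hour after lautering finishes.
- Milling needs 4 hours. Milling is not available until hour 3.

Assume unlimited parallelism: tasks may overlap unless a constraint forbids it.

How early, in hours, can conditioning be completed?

Milling waits on its own release at hour 3, so it starts at hour 3 and finishes at 3 + 4 = hour 7.
Mashing waits on milling (finishes hour 7, plus 2-hour gap → hour 9), so it starts at hour 9 and finishes at 9 + 1 = hour 10.
Lautering cannot start until mashing (finishes hour 10); milling (finishes hour 7, plus 2-hour gap → hour 9). The controlling bound is hour 10, so lautering finishes at 10 + 6 = hour 16.
After lautering (finishes hour 16, plus 1-hour gap → hour 17), pitching can start at hour 17 and finishes at hour 21.
Conditioning has to wait for milling (finishes hour 7); pitching (finishes hour 21). The latest of these is hour 21, so conditioning runs hour 21 to 21 + 9 = hour 30.

30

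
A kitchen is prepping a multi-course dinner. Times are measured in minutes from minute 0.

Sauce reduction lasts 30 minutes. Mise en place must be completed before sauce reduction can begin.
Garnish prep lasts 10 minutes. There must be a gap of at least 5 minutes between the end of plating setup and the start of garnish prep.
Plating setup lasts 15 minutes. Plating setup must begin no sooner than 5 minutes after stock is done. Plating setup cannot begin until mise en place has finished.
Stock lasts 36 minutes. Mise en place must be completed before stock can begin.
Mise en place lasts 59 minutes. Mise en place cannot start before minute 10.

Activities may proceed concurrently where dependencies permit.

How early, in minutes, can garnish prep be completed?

140

Mise en place cannot begin until its own release at minute 10. It runs from minute 10 to 10 + 59 = minute 69.
Stock cannot begin until mise en place (finishes minute 69). It runs from minute 69 to 69 + 36 = minute 105.
Plating setup cannot start until stock (finishes minute 105, plus 5-minute gap → minute 110); mise en place (finishes minute 69). The controlling bound is minute 110, so plating setup finishes at 110 + 15 = minute 125.
After plating setup (finishes minute 125, plus 5-minute gap → minute 130), garnish prep can start at minute 130 and finishes at minute 140.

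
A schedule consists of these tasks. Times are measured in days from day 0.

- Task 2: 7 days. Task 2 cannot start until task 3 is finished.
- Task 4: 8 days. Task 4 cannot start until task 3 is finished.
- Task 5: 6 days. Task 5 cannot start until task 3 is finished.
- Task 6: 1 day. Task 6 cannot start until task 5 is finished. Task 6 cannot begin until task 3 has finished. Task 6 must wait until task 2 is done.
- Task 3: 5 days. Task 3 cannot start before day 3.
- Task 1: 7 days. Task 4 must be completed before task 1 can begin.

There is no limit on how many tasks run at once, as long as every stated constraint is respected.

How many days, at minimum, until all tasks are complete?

After its own release at day 3, task 3 can start at day 3 and finishes at day 8.
Task 5 cannot begin until task 3 (finishes day 8). It runs from day 8 to 8 + 6 = day 14.
Task 4 cannot begin until task 3 (finishes day 8). It runs from day 8 to 8 + 8 = day 16.
After task 4 (finishes day 16), task 1 can start at day 16 and finishes at day 23.
Task 2 cannot begin until task 3 (finishes day 8). It runs from day 8 to 8 + 7 = day 15.
Task 6 has to wait for task 5 (finishes day 14); task 3 (finishes day 8); task 2 (finishes day 15). The latest of these is day 15, so task 6 runs day 15 to 15 + 1 = day 16.
All tasks are finished once the last one completes. Finish times: Task 1 at 23, Task 2 at 15, Task 3 at 8, Task 4 at 16, Task 5 at 14, Task 6 at 16. The latest is day 23.

23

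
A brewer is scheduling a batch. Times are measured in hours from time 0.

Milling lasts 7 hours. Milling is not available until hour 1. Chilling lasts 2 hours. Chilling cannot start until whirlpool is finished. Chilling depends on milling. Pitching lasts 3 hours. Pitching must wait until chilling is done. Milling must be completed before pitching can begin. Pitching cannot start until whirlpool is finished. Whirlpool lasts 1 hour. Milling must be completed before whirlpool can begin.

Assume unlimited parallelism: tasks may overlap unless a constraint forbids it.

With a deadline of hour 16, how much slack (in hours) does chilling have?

After its own release at hour 1, milling can start at hour 1 and finishes at hour 8.
Whirlpool cannot begin until milling (finishes hour 8). It runs from hour 8 to 8 + 1 = hour 9.
For chilling: whirlpool (finishes hour 9); milling (finishes hour 8). Taking the maximum gives a start of hour 9, and it finishes at 9 + 2 = hour 11.

Working backward from the deadline:
To finish by hour 16, pitching (duration 3) must start no later than hour 13.
Chilling has to be done before pitching (must start by hour 13). That means finishing by hour 13, i.e. starting by 13 − 2 = hour 11.
So chilling can start as early as hour 9 and as late as hour 11, giving 11 − 9 = 2 hours of slack.

2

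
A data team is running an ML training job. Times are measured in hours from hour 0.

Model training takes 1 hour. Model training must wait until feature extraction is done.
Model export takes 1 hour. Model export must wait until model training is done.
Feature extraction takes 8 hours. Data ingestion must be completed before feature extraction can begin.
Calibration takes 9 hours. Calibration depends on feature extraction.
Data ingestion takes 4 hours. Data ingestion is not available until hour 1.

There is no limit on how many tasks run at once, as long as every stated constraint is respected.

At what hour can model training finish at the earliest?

14

Data ingestion waits on its own release at hour 1, so it starts at hour 1 and finishes at 1 + 4 = hour 5.
Feature extraction cannot begin until data ingestion (finishes hour 5). It runs from hour 5 to 5 + 8 = hour 13.
Model training cannot begin until feature extraction (finishes hour 13). It runs from hour 13 to 13 + 1 = hour 14.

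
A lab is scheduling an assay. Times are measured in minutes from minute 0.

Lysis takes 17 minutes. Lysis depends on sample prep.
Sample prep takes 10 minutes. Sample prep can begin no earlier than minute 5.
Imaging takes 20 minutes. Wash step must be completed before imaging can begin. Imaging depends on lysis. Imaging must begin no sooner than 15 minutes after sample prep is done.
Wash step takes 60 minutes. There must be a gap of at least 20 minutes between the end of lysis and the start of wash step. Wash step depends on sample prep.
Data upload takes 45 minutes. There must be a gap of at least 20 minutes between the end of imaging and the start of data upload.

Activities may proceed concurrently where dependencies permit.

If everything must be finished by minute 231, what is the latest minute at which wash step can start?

86

Data upload has no dependents, so it just needs to finish by minute 231. Starting by 231 − 45 = minute 186 achieves that.
Imaging has to be done before data upload (must start by minute 186, minus 20-minute gap → minute 166). That means finishing by minute 166, i.e. starting by 166 − 20 = minute 146.
Since imaging (must start by minute 146) depends on it, wash step must finish by minute 146. Backing off its 60-minute duration gives a latest start of minute 86.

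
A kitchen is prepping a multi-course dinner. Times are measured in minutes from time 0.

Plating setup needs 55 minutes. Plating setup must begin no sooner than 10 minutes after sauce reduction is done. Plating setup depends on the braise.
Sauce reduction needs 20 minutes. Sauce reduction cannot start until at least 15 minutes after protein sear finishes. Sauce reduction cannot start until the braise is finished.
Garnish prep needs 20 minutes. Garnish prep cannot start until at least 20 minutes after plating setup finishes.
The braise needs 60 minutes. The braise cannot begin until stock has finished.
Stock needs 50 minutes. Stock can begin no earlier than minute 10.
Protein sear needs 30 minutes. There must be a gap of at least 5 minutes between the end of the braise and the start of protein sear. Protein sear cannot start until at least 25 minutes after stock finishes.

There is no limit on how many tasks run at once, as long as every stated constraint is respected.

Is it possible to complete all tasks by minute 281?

Stock waits on its own release at minute 10, so it starts at minute 10 and finishes at 10 + 50 = minute 60.
After stock (finishes minute 60), the braise can start at minute 60 and finishes at minute 120.
For protein sear: the braise (finishes minute 120, plus 5-minute gap → minute 125); stock (finishes minute 60, plus 25-minute gap → minute 85). Taking the maximum gives a start of minute 125, and it finishes at 125 + 30 = minute 155.
Sauce reduction has to wait for protein sear (finishes minute 155, plus 15-minute gap → minute 170); the braise (finishes minute 120). The latest of these is minute 170, so sauce reduction runs minute 170 to 170 + 20 = minute 190.
Plating setup cannot start until sauce reduction (finishes minute 190, plus 10-minute gap → minute 200); the braise (finishes minute 120). The controlling bound is minute 200, so plating setup finishes at 200 + 55 = minute 255.
Garnish prep cannot begin until plating setup (finishes minute 255, plus 20-minute gap → minute 275). It runs from minute 275 to 275 + 20 = minute 295.
The earliest everything can be done is minute 295, which is after the deadline of 281, so it is not possible.

No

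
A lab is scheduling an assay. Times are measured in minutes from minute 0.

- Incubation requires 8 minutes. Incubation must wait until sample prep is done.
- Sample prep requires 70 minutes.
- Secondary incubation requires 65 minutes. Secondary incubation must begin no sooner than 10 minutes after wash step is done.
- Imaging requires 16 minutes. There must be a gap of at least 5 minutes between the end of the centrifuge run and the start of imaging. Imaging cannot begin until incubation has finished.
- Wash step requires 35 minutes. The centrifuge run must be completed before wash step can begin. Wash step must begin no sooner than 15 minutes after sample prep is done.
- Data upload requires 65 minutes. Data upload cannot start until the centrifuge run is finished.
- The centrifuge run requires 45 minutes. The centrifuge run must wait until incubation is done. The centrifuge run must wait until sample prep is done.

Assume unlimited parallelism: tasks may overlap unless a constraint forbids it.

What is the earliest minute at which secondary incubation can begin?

168

Sample prep can start immediately at minute 0; it finishes at minute 70.
Incubation cannot begin until sample prep (finishes minute 70). It runs from minute 70 to 70 + 8 = minute 78.
For the centrifuge run: incubation (finishes minute 78); sample prep (finishes minute 70). Taking the maximum gives a start of minute 78, and it finishes at 78 + 45 = minute 123.
Wash step has to wait for the centrifuge run (finishes minute 123); sample prep (finishes minute 70, plus 15-minute gap → minute 85). The latest of these is minute 123, so wash step runs minute 123 to 123 + 35 = minute 158.
Secondary incubation waits on wash step (finishes minute 158, plus 10-minute gap → minute 168), so the earliest it can start is minute 168.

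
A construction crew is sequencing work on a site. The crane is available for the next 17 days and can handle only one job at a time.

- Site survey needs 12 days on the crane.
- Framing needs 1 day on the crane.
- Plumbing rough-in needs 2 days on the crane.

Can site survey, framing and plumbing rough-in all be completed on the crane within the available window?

Running back to back, the jobs need 12 + 1 + 2 = 15 days on the crane.
Since 15 ≤ 17, they fit within the window.

Yes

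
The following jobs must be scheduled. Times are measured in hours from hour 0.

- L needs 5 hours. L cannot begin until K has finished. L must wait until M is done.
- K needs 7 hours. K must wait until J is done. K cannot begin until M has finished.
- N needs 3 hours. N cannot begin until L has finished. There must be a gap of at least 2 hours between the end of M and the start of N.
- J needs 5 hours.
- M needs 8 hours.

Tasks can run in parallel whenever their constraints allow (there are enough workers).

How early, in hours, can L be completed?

M has no prerequisites, so it starts at hour 0 and finishes at hour 8.
Nothing blocks J, so it runs from hour 0 to hour 5.
K needs all of J (finishes hour 5); M (finishes hour 8). That puts its earliest start at hour 8; it finishes at 8 + 7 = hour 15.
L has to wait for K (finishes hour 15); M (finishes hour 8). The latest of these is hour 15, so L runs hour 15 to 15 + 5 = hour 20.

20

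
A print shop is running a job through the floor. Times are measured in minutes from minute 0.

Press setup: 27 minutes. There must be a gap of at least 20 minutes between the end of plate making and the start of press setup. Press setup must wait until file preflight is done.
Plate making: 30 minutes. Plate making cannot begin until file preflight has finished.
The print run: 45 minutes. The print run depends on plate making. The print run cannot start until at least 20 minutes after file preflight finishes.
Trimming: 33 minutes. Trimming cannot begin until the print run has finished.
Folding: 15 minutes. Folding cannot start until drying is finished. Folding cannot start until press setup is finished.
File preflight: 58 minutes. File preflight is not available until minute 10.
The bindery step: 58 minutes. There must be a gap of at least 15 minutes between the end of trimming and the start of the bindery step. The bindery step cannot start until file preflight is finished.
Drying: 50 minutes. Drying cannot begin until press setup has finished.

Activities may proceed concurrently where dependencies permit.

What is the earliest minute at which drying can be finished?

After its own release at minute 10, file preflight can start at minute 10 and finishes at minute 68.
After file preflight (finishes minute 68), plate making can start at minute 68 and finishes at minute 98.
Press setup needs all of plate making (finishes minute 98, plus 20-minute gap → minute 118); file preflight (finishes minute 68). That puts its earliest start at minute 118; it finishes at 118 + 27 = minute 145.
After press setup (finishes minute 145), drying can start at minute 145 and finishes at minute 195.

195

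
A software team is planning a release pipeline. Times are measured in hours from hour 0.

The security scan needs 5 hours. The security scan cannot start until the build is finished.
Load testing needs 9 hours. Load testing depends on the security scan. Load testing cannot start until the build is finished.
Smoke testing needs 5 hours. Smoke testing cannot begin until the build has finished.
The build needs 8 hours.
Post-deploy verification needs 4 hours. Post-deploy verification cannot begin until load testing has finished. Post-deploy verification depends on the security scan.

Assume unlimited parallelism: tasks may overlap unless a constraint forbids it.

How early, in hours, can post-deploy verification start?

22

The build can start immediately at hour 0; it finishes at hour 8.
After the build (finishes hour 8), the security scan can start at hour 8 and finishes at hour 13.
Load testing needs all of the security scan (finishes hour 13); the build (finishes hour 8). That puts its earliest start at hour 13; it finishes at 13 + 9 = hour 22.
Post-deploy verification waits on load testing (finishes hour 22); the security scan (finishes hour 13). The latest of these is hour 22, which is the earliest post-deploy verification can start.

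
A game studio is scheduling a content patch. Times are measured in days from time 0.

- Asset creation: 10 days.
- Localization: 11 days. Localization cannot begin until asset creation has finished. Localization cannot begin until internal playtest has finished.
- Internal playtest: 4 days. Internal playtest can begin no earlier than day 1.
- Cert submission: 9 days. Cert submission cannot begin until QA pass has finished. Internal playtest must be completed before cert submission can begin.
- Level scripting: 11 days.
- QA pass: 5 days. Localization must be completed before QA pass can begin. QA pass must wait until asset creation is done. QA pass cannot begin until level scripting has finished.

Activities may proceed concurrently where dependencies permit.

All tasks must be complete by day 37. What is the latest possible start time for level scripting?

Cert submission must finish by day 37; it takes 9 days, so it must start by 37 − 9 = day 28.
Since cert submission (must start by day 28) depends on it, QA pass must finish by day 28. Backing off its 5-day duration gives a latest start of day 23.
Level scripting feeds into QA pass (must start by day 23); so level scripting must finish by day 23 and therefore start by day 12.

12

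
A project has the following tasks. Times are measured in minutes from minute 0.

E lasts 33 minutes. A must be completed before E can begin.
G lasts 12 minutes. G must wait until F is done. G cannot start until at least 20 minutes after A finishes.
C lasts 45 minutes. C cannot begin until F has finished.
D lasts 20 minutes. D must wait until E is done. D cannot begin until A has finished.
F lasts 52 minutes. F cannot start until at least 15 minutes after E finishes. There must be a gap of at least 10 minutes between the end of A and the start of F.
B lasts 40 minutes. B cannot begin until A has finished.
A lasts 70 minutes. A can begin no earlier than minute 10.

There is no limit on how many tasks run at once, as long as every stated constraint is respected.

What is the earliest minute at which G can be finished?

A cannot begin until its own release at minute 10. It runs from minute 10 to 10 + 70 = minute 80.
After A (finishes minute 80), E can start at minute 80 and finishes at minute 113.
For F: E (finishes minute 113, plus 15-minute gap → minute 128); A (finishes minute 80, plus 10-minute gap → minute 90). Taking the maximum gives a start of minute 128, and it finishes at 128 + 52 = minute 180.
For G: F (finishes minute 180); A (finishes minute 80, plus 20-minute gap → minute 100). Taking the maximum gives a start of minute 180, and it finishes at 180 + 12 = minute 192.

192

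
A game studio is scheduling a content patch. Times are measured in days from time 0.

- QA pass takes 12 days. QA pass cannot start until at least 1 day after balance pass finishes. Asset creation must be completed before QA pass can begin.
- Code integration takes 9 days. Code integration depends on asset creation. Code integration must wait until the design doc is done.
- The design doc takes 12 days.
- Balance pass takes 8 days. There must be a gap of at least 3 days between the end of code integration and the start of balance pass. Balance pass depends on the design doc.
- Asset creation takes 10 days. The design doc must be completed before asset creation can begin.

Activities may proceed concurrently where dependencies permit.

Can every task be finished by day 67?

The design doc has no prerequisites, so it starts at day 0 and finishes at day 12.
Asset creation waits on the design doc (finishes day 12), so it starts at day 12 and finishes at 12 + 10 = day 22.
Code integration has to wait for asset creation (finishes day 22); the design doc (finishes day 12). The latest of these is day 22, so code integration runs day 22 to 22 + 9 = day 31.
Balance pass needs all of code integration (finishes day 31, plus 3-day gap → day 34); the design doc (finishes day 12). That puts its earliest start at day 34; it finishes at 34 + 8 = day 42.
QA pass has to wait for balance pass (finishes day 42, plus 1-day gap → day 43); asset creation (finishes day 22). The latest of these is day 43, so QA pass runs day 43 to 43 + 12 = day 55.
Every task is finished by day 55, which is no later than the deadline of 67, so the schedule is feasible.

Yes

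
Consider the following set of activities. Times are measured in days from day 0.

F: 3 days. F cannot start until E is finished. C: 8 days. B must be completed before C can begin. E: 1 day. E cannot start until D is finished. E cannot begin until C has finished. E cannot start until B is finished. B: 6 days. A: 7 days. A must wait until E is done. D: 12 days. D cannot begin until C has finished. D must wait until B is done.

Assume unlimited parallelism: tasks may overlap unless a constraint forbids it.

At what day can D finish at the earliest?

26

B can start immediately at day 0; it finishes at day 6.
C waits on B (finishes day 6), so it starts at day 6 and finishes at 6 + 8 = day 14.
D needs all of C (finishes day 14); B (finishes day 6). That puts its earliest start at day 14; it finishes at 14 + 12 = day 26.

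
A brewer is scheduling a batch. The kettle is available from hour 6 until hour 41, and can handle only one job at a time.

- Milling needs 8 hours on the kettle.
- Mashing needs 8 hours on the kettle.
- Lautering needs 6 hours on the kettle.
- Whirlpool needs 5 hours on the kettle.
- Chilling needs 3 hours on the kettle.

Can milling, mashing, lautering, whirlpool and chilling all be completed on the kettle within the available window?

Yes

The kettle window is 41 − 6 = 35 hours.
Running back to back, the jobs need 8 + 8 + 6 + 5 + 3 = 30 hours on the kettle.
Since 30 ≤ 35, they fit within the window.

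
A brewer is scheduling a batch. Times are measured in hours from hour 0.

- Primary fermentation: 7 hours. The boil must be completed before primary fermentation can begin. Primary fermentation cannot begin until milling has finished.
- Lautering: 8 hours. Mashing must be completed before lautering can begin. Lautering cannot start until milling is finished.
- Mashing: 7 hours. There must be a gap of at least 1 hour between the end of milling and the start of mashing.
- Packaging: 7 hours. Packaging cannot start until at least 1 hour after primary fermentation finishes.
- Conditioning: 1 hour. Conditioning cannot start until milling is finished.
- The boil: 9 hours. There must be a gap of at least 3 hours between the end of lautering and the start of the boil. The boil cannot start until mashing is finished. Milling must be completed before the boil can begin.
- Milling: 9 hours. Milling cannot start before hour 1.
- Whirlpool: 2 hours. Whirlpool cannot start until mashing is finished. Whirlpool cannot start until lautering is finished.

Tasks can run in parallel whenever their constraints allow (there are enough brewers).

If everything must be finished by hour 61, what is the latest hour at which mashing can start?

19

Packaging has no dependents, so it just needs to finish by hour 61. Starting by 61 − 7 = hour 54 achieves that.
Primary fermentation feeds into packaging (must start by hour 54, minus 1-hour gap → hour 53); so primary fermentation must finish by hour 53 and therefore start by hour 46.
Since primary fermentation (must start by hour 46) depends on it, the boil must finish by hour 46. Backing off its 9-hour duration gives a latest start of hour 37.
Nothing follows whirlpool; the deadline of hour 61 is its only limit. It must start by 61 − 2 = hour 59.
For lautering: the boil (must start by hour 37, minus 3-hour gap → hour 34); whirlpool (must start by hour 59). The most restrictive is hour 34; with an 8-hour duration, lautering must start by hour 26.
For mashing: lautering (must start by hour 26); the boil (must start by hour 37); whirlpool (must start by hour 59). The most restrictive is hour 26; with a 7-hour duration, mashing must start by hour 19.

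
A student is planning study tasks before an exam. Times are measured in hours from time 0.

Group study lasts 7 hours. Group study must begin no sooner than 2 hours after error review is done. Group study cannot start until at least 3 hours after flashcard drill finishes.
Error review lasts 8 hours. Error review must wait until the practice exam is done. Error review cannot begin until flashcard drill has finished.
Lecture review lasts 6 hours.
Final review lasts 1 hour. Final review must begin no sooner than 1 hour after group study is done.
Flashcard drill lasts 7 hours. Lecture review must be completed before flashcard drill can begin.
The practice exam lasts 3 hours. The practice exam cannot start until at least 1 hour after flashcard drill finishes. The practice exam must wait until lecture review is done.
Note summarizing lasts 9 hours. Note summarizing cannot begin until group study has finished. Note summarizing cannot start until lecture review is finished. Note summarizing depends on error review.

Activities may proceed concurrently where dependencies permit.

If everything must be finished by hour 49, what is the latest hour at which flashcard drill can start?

Note summarizing has no dependents, so it just needs to finish by hour 49. Starting by 49 − 9 = hour 40 achieves that.
Final review must finish by hour 49; it takes 1 hour, so it must start by 49 − 1 = hour 48.
For group study: note summarizing (must start by hour 40); final review (must start by hour 48, minus 1-hour gap → hour 47). The most restrictive is hour 40; with a 7-hour duration, group study must start by hour 33.
Error review must finish in time for group study (must start by hour 33, minus 2-hour gap → hour 31); note summarizing (must start by hour 40). The tightest is hour 31, so error review must start by 31 − 8 = hour 23.
The practice exam feeds into error review (must start by hour 23); so the practice exam must finish by hour 23 and therefore start by hour 20.
Flashcard drill feeds the practice exam (must start by hour 20, minus 1-hour gap → hour 19); error review (must start by hour 23); group study (must start by hour 33, minus 3-hour gap → hour 30). Taking the minimum, flashcard drill must finish by hour 19 and start by 19 − 7 = hour 12.

12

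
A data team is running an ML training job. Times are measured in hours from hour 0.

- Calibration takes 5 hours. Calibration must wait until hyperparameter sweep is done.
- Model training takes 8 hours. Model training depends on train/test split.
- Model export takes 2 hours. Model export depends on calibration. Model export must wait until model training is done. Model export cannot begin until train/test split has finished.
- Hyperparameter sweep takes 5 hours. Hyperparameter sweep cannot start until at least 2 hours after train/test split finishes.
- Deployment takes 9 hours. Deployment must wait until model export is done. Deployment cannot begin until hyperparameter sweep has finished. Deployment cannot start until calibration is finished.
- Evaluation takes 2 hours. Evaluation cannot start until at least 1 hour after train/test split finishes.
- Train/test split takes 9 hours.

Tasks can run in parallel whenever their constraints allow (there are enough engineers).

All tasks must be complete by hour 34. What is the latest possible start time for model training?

15

To finish by hour 34, deployment (duration 9) must start no later than hour 25.
Model export feeds into deployment (must start by hour 25); so model export must finish by hour 25 and therefore start by hour 23.
Model training feeds into model export (must start by hour 23); so model training must finish by hour 23 and therefore start by hour 15.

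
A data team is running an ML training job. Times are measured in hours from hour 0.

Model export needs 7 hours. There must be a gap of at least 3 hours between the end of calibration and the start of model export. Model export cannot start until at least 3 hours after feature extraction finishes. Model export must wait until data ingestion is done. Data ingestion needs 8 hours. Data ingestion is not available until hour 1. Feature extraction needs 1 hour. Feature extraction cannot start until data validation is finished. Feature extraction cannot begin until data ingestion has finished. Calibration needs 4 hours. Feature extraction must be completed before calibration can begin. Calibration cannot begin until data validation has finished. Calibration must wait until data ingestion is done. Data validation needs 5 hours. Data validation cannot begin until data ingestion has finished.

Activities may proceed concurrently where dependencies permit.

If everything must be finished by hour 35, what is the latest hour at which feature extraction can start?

Model export has no dependents, so it just needs to finish by hour 35. Starting by 35 − 7 = hour 28 achieves that.
Calibration has to be done before model export (must start by hour 28, minus 3-hour gap → hour 25). That means finishing by hour 25, i.e. starting by 25 − 4 = hour 21.
For feature extraction: calibration (must start by hour 21); model export (must start by hour 28, minus 3-hour gap → hour 25). The most restrictive is hour 21; with a 1-hour duration, feature extraction must start by hour 20.

20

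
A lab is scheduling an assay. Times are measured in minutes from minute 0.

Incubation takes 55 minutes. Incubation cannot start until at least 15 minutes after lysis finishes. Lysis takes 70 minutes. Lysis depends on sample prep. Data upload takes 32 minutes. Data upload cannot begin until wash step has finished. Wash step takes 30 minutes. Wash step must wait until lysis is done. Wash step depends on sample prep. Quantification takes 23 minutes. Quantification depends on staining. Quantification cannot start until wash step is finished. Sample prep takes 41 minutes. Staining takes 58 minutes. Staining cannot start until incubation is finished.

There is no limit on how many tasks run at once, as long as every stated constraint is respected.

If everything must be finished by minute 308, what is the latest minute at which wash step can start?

Quantification must finish by minute 308; it takes 23 minutes, so it must start by 308 − 23 = minute 285.
Data upload must finish by minute 308; it takes 32 minutes, so it must start by 308 − 32 = minute 276.
Wash step feeds quantification (must start by minute 285); data upload (must start by minute 276). Taking the minimum, wash step must finish by minute 276 and start by 276 − 30 = minute 246.

246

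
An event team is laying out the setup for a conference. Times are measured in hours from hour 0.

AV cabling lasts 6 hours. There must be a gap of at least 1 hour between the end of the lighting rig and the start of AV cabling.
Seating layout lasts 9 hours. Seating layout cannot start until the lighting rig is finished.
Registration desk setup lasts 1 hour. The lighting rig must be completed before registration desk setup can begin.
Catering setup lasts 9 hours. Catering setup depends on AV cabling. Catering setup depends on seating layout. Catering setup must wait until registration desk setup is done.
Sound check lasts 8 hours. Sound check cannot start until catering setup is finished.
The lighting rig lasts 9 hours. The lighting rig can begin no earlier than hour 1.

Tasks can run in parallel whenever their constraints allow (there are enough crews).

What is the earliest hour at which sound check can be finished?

36

The lighting rig waits on its own release at hour 1, so it starts at hour 1 and finishes at 1 + 9 = hour 10.
Registration desk setup cannot begin until the lighting rig (finishes hour 10). It runs from hour 10 to 10 + 1 = hour 11.
After the lighting rig (finishes hour 10), seating layout can start at hour 10 and finishes at hour 19.
AV cabling waits on the lighting rig (finishes hour 10, plus 1-hour gap → hour 11), so it starts at hour 11 and finishes at 11 + 6 = hour 17.
Catering setup cannot start until AV cabling (finishes hour 17); seating layout (finishes hour 19); registration desk setup (finishes hour 11). The controlling bound is hour 19, so catering setup finishes at 19 + 9 = hour 28.
Sound check cannot begin until catering setup (finishes hour 28). It runs from hour 28 to 28 + 8 = hour 36.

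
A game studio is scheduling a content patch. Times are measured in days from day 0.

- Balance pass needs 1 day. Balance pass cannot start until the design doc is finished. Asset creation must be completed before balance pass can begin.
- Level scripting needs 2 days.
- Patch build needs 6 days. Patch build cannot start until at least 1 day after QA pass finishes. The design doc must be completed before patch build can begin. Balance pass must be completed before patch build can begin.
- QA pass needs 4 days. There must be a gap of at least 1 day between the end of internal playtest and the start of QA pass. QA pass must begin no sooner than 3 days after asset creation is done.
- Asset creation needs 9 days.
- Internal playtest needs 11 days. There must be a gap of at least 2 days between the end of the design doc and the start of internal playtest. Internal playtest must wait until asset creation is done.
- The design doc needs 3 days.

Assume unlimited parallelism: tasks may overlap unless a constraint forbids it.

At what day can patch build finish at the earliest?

Asset creation can start immediately at day 0; it finishes at day 9.
The design doc has no prerequisites, so it starts at day 0 and finishes at day 3.
Balance pass has to wait for the design doc (finishes day 3); asset creation (finishes day 9). The latest of these is day 9, so balance pass runs day 9 to 9 + 1 = day 10.
Internal playtest has to wait for the design doc (finishes day 3, plus 2-day gap → day 5); asset creation (finishes day 9). The latest of these is day 9, so internal playtest runs day 9 to 9 + 11 = day 20.
QA pass cannot start until internal playtest (finishes day 20, plus 1-day gap → day 21); asset creation (finishes day 9, plus 3-day gap → day 12). The controlling bound is day 21, so QA pass finishes at 21 + 4 = day 25.
Patch build needs all of QA pass (finishes day 25, plus 1-day gap → day 26); the design doc (finishes day 3); balance pass (finishes day 10). That puts its earliest start at day 26; it finishes at 26 + 6 = day 32.

32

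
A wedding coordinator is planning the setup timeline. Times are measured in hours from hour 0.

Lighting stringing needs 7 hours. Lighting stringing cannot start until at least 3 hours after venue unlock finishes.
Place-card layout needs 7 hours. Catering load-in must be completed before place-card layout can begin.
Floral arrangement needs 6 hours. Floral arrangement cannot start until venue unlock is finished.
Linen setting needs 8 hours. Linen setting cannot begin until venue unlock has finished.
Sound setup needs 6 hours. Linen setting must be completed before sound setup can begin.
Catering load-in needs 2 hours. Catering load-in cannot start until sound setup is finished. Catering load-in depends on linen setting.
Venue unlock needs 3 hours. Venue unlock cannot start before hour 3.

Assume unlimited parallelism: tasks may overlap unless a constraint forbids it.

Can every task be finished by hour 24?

Venue unlock waits on its own release at hour 3, so it starts at hour 3 and finishes at 3 + 3 = hour 6.
Lighting stringing cannot begin until venue unlock (finishes hour 6, plus 3-hour gap → hour 9). It runs from hour 9 to 9 + 7 = hour 16.
Floral arrangement waits on venue unlock (finishes hour 6), so it starts at hour 6 and finishes at 6 + 6 = hour 12.
Linen setting cannot begin until venue unlock (finishes hour 6). It runs from hour 6 to 6 + 8 = hour 14.
Sound setup waits on linen setting (finishes hour 14), so it starts at hour 14 and finishes at 14 + 6 = hour 20.
Catering load-in cannot start until sound setup (finishes hour 20); linen setting (finishes hour 14). The controlling bound is hour 20, so catering load-in finishes at 20 + 2 = hour 22.
Place-card layout waits on catering load-in (finishes hour 22), so it starts at hour 22 and finishes at 22 + 7 = hour 29.
The earliest everything can be done is hour 29, which is after the deadline of 24, so it is not possible.

No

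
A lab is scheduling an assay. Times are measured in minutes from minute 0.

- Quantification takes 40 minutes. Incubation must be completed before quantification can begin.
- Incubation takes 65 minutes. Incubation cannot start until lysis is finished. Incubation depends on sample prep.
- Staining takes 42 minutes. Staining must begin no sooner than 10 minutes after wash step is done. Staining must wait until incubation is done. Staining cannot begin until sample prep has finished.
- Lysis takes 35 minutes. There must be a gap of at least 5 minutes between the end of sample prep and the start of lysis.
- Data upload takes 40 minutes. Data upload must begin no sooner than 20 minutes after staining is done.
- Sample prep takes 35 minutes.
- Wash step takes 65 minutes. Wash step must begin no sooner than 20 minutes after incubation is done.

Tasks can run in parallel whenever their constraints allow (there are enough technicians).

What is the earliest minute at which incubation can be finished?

140

Sample prep can start immediately at minute 0; it finishes at minute 35.
Lysis cannot begin until sample prep (finishes minute 35, plus 5-minute gap → minute 40). It runs from minute 40 to 40 + 35 = minute 75.
Incubation cannot start until lysis (finishes minute 75); sample prep (finishes minute 35). The controlling bound is minute 75, so incubation finishes at 75 + 65 = minute 140.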